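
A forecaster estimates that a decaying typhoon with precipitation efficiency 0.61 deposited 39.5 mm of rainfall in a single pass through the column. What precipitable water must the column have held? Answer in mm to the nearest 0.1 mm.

PW ≈ 64.8 mm

PW = rainfall / ε = 39.5 / 0.61 = 64.8 mm.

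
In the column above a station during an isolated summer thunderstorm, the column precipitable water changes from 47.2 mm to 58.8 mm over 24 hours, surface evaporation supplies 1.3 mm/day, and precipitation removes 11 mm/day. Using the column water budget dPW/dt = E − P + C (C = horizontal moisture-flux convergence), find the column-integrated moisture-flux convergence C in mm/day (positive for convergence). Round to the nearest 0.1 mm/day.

C ≈ 21.3 mm/day

dPW/dt = (58.8 − 47.2) mm / (24/24 day) = +11.600 mm/day.
C = dPW/dt − E + P = (+11.600) − 1.3 + 11 = 21.3 mm/day.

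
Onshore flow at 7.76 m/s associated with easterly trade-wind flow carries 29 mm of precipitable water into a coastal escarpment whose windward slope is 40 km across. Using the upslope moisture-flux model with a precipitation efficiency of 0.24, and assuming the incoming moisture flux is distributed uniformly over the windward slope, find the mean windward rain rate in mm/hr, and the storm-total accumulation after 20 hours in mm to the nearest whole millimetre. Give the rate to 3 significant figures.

R ≈ 4.86 mm/hr; total ≈ 97 mm

Incoming column moisture flux per unit ridge length: F = V × PW = 7.76 × 29 = 225.04 mm·m/s.
Spread over the 40 km slope with efficiency ε = 0.24: R = ε·F/W = 0.24 × 225.04 / 40000 m = 1.350e-03 mm/s.
R = 1.350e-03 × 3600 = 4.86 mm/hr.
Over 20 h: total = 4.86 × 20 = 97.2 ≈ 97 mm.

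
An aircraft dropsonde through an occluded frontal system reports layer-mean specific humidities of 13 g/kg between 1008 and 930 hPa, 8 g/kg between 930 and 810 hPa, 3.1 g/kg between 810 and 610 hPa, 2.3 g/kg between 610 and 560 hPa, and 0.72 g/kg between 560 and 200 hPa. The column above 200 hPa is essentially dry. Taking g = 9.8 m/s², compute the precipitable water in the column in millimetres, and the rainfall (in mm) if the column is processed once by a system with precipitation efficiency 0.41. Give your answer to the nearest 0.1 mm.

PW ≈ 30.3 mm; rainfall ≈ 12.4 mm

Precipitable water is the column-integrated vapour mass per unit area: PW = (1/g) Σ q̄ Δp, with q in kg/kg and Δp in Pa (1 kg/m² of water = 1 mm).
Layer 1008–930 hPa: Δp = 78 hPa = 7800 Pa, q̄ = 0.013 kg/kg → 0.013 × 7800 / 9.8 = 10.35 mm
Layer 930–810 hPa: Δp = 120 hPa = 12000 Pa, q̄ = 0.008 kg/kg → 0.008 × 12000 / 9.8 = 9.80 mm
Layer 810–610 hPa: Δp = 200 hPa = 20000 Pa, q̄ = 0.0031 kg/kg → 0.0031 × 20000 / 9.8 = 6.33 mm
Layer 610–560 hPa: Δp = 50 hPa = 5000 Pa, q̄ = 0.0023 kg/kg → 0.0023 × 5000 / 9.8 = 1.17 mm
Layer 560–200 hPa: Δp = 360 hPa = 36000 Pa, q̄ = 0.00072 kg/kg → 0.00072 × 36000 / 9.8 = 2.64 mm
PW = 10.35 + 9.80 + 6.33 + 1.17 + 2.64 = 30.29 ≈ 30.3 mm.
Rainfall = ε × PW = 0.41 × 30.3 = 12.4 mm.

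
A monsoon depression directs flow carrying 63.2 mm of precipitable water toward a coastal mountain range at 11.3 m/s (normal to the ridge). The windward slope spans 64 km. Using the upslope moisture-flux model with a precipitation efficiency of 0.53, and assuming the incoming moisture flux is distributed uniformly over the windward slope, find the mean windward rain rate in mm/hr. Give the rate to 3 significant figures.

Incoming column moisture flux per unit ridge length: F = V × PW = 11.3 × 63.2 = 714.16 mm·m/s.
Spread over the 64 km slope with efficiency ε = 0.53: R = ε·F/W = 0.53 × 714.16 / 64000 m = 5.914e-03 mm/s.
R = 5.914e-03 × 3600 = 21.3 mm/hr.

R ≈ 21.3 mm/hr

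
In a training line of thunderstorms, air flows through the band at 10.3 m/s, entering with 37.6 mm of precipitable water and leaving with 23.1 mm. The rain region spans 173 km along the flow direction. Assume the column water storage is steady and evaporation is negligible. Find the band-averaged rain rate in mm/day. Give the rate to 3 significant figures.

R ≈ 74.6 mm/day

Column moisture flux per unit crosswind length is F = V × PW.
Inflow: F_in = 10.3 × 37.6 = 387.28 mm·m/s
Outflow: F_out = 10.3 × 23.1 = 237.93 mm·m/s
Steady-state rate R = (F_in − F_out)/L = (387.28 − 237.93) / 173000 m = 8.633e-04 mm/s.
R = 8.633e-04 × 3600 × 24 = 74.6 mm/day.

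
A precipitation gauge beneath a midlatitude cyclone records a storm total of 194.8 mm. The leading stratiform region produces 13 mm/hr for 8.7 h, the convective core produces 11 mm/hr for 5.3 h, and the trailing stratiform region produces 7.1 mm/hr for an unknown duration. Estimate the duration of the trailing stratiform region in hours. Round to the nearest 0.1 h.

Known phases: 13 × 8.7 + 11 × 5.3 = 113.1 + 58.3 = 171.4 mm.
Remaining depth = 194.8 − 171.4 = 23.4 mm.
Duration = 23.4 / 7.1 = 3.3 h.

duration ≈ 3.3 h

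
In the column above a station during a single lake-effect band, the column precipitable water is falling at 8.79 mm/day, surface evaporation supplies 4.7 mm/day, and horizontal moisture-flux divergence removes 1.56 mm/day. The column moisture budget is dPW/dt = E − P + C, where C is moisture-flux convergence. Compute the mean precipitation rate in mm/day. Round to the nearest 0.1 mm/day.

dPW/dt = -8.79 mm/day.
P = E + C − dPW/dt = 4.7 + (-1.56) − (-8.79) = 11.9 mm/day.

P ≈ 11.9 mm/day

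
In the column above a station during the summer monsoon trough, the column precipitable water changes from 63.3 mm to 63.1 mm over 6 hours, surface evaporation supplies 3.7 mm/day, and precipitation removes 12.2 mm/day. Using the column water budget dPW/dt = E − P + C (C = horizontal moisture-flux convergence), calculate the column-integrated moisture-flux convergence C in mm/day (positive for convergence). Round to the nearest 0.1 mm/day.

dPW/dt = (63.1 − 63.3) mm / (6/24 day) = -0.800 mm/day.
C = dPW/dt − E + P = (-0.800) − 3.7 + 12.2 = 7.7 mm/day.

C ≈ 7.7 mm/day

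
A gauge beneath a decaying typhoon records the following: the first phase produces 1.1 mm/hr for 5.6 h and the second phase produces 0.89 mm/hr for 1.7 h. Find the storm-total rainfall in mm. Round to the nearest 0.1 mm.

total ≈ 7.7 mm

Total = Σ Rᵢ Δtᵢ = 1.1 × 5.6 + 0.89 × 1.7
      = 6.16 + 1.513 = 7.7 mm.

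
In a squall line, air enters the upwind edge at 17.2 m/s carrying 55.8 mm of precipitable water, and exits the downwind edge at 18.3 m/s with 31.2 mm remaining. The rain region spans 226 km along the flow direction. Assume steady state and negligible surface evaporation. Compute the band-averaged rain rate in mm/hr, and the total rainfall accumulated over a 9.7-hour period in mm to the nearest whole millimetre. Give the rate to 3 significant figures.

R ≈ 6.19 mm/hr; total ≈ 60 mm

Column moisture flux per unit crosswind length is F = V × PW.
Inflow: F_in = 17.2 × 55.8 = 959.76 mm·m/s
Outflow: F_out = 18.3 × 31.2 = 570.96 mm·m/s
Steady-state rate R = (F_in − F_out)/L = (959.76 − 570.96) / 226000 m = 1.720e-03 mm/s.
R = 1.720e-03 × 3600 = 6.19 mm/hr.
Over 9.7 h: total = 6.19 × 9.7 = 60.043 ≈ 60 mm.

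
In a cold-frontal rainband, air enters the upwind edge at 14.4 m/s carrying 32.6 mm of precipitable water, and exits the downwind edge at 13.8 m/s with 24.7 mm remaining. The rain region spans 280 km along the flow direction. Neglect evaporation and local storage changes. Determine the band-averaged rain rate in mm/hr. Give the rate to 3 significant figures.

R ≈ 1.65 mm/hr

Column moisture flux per unit crosswind length is F = V × PW.
Inflow: F_in = 14.4 × 32.6 = 469.44 mm·m/s
Outflow: F_out = 13.8 × 24.7 = 340.86 mm·m/s
Steady-state rate R = (F_in − F_out)/L = (469.44 − 340.86) / 280000 m = 4.592e-04 mm/s.
R = 4.592e-04 × 3600 = 1.65 mm/hr.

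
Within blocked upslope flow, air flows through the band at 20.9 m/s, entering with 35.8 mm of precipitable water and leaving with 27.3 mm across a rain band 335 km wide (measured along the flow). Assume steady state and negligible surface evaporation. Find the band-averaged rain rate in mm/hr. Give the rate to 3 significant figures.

R ≈ 1.91 mm/hr

Column moisture flux per unit crosswind length is F = V × PW.
Inflow: F_in = 20.9 × 35.8 = 748.22 mm·m/s
Outflow: F_out = 20.9 × 27.3 = 570.57 mm·m/s
Steady-state rate R = (F_in − F_out)/L = (748.22 − 570.57) / 335000 m = 5.303e-04 mm/s.
R = 5.303e-04 × 3600 = 1.91 mm/hr.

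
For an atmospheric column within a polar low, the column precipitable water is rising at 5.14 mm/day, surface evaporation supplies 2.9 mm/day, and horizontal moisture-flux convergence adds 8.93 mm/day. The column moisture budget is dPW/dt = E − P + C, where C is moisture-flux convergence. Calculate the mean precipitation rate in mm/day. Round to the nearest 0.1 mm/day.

dPW/dt = +5.14 mm/day.
P = E + C − dPW/dt = 2.9 + (8.93) − (+5.14) = 6.7 mm/day.

P ≈ 6.7 mm/day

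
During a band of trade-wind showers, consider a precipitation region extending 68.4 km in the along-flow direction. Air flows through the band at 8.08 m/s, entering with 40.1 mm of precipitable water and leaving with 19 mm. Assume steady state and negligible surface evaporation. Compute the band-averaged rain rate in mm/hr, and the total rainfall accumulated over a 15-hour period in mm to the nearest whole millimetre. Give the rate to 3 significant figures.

Column moisture flux per unit crosswind length is F = V × PW.
Inflow: F_in = 8.08 × 40.1 = 324.008 mm·m/s
Outflow: F_out = 8.08 × 19 = 153.52 mm·m/s
Steady-state rate R = (F_in − F_out)/L = (324.008 − 153.52) / 68400 m = 2.493e-03 mm/s.
R = 2.493e-03 × 3600 = 8.97 mm/hr.
Over 15 h: total = 8.97 × 15 = 134.55 ≈ 135 mm.

R ≈ 8.97 mm/hr; total ≈ 135 mm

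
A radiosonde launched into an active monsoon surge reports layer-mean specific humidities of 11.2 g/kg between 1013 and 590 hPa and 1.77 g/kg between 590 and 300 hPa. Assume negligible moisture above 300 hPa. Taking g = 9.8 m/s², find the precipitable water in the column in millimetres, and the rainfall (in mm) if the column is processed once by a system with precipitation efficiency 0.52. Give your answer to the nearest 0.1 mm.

Precipitable water is the column-integrated vapour mass per unit area: PW = (1/g) Σ q̄ Δp, with q in kg/kg and Δp in Pa (1 kg/m² of water = 1 mm).
Layer 1013–590 hPa: Δp = 423 hPa = 42300 Pa, q̄ = 0.0112 kg/kg → 0.0112 × 42300 / 9.8 = 48.34 mm
Layer 590–300 hPa: Δp = 290 hPa = 29000 Pa, q̄ = 0.00177 kg/kg → 0.00177 × 29000 / 9.8 = 5.24 mm
PW = 48.34 + 5.24 = 53.58 ≈ 53.6 mm.
Rainfall = ε × PW = 0.52 × 53.6 = 27.9 mm.

PW ≈ 53.6 mm; rainfall ≈ 27.9 mm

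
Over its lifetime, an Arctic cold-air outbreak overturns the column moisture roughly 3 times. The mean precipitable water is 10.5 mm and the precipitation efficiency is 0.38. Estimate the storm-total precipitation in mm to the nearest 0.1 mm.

precipitation ≈ 12.0 mm

Each cycle deposits ε × PW = 0.38 × 10.5 = 3.99 mm.
Over 3 cycles: 3 × 3.99 = 12.0 mm.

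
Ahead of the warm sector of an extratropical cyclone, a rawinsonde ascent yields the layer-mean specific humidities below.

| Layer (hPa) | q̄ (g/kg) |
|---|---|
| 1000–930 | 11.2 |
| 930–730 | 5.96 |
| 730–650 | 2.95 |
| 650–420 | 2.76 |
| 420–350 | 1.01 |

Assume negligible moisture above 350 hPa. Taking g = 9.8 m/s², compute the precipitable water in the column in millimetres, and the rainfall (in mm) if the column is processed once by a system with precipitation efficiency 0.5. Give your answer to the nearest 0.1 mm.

PW ≈ 29.8 mm; rainfall ≈ 14.9 mm

Precipitable water is the column-integrated vapour mass per unit area: PW = (1/g) Σ q̄ Δp, with q in kg/kg and Δp in Pa (1 kg/m² of water = 1 mm).
Layer 1000–930 hPa: Δp = 70 hPa = 7000 Pa, q̄ = 0.0112 kg/kg → 0.0112 × 7000 / 9.8 = 8.00 mm
Layer 930–730 hPa: Δp = 200 hPa = 20000 Pa, q̄ = 0.00596 kg/kg → 0.00596 × 20000 / 9.8 = 12.16 mm
Layer 730–650 hPa: Δp = 80 hPa = 8000 Pa, q̄ = 0.00295 kg/kg → 0.00295 × 8000 / 9.8 = 2.41 mm
Layer 650–420 hPa: Δp = 230 hPa = 23000 Pa, q̄ = 0.00276 kg/kg → 0.00276 × 23000 / 9.8 = 6.48 mm
Layer 420–350 hPa: Δp = 70 hPa = 7000 Pa, q̄ = 0.00101 kg/kg → 0.00101 × 7000 / 9.8 = 0.72 mm
PW = 8.00 + 12.16 + 2.41 + 6.48 + 0.72 = 29.77 ≈ 29.8 mm.
Rainfall = ε × PW = 0.5 × 29.8 = 14.9 mm.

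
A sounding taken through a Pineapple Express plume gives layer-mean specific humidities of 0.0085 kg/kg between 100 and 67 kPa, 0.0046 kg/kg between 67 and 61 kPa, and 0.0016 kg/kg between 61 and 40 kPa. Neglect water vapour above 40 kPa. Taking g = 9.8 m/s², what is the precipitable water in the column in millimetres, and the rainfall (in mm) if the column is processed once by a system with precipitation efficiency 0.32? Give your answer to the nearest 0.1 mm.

PW ≈ 34.9 mm; rainfall ≈ 11.2 mm

Precipitable water is the column-integrated vapour mass per unit area: PW = (1/g) Σ q̄ Δp, with q in kg/kg and Δp in Pa (1 kg/m² of water = 1 mm).
Layer 100–67 kPa: Δp = 330 hPa = 33000 Pa, q̄ = 0.0085 kg/kg → 0.0085 × 33000 / 9.8 = 28.62 mm
Layer 67–61 kPa: Δp = 60 hPa = 6000 Pa, q̄ = 0.0046 kg/kg → 0.0046 × 6000 / 9.8 = 2.82 mm
Layer 61–40 kPa: Δp = 210 hPa = 21000 Pa, q̄ = 0.0016 kg/kg → 0.0016 × 21000 / 9.8 = 3.43 mm
PW = 28.62 + 2.82 + 3.43 = 34.87 ≈ 34.9 mm.
Rainfall = ε × PW = 0.32 × 34.9 = 11.2 mm.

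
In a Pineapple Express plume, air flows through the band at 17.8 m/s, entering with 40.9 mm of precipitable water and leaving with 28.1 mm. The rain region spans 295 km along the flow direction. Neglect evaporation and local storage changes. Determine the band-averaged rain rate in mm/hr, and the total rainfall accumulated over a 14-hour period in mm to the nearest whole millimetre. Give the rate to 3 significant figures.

Column moisture flux per unit crosswind length is F = V × PW.
Inflow: F_in = 17.8 × 40.9 = 728.02 mm·m/s
Outflow: F_out = 17.8 × 28.1 = 500.18 mm·m/s
Steady-state rate R = (F_in − F_out)/L = (728.02 − 500.18) / 295000 m = 7.723e-04 mm/s.
R = 7.723e-04 × 3600 = 2.78 mm/hr.
Over 14 h: total = 2.78 × 14 = 38.92 ≈ 39 mm.

R ≈ 2.78 mm/hr; total ≈ 39 mm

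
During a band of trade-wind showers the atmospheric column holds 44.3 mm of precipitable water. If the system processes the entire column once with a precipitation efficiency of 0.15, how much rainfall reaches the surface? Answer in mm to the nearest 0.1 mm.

rainfall ≈ 6.6 mm

Rainfall = ε × PW = 0.15 × 44.3 = 6.6 mm.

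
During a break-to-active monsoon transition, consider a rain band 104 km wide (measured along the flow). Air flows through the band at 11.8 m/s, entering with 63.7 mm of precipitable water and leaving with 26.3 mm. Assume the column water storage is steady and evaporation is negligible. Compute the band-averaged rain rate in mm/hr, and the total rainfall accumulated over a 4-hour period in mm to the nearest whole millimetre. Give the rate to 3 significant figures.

Column moisture flux per unit crosswind length is F = V × PW.
Inflow: F_in = 11.8 × 63.7 = 751.66 mm·m/s
Outflow: F_out = 11.8 × 26.3 = 310.34 mm·m/s
Steady-state rate R = (F_in − F_out)/L = (751.66 − 310.34) / 104000 m = 4.243e-03 mm/s.
R = 4.243e-03 × 3600 = 15.3 mm/hr.
Over 4 h: total = 15.3 × 4 = 61.2 ≈ 61 mm.

R ≈ 15.3 mm/hr; total ≈ 61 mm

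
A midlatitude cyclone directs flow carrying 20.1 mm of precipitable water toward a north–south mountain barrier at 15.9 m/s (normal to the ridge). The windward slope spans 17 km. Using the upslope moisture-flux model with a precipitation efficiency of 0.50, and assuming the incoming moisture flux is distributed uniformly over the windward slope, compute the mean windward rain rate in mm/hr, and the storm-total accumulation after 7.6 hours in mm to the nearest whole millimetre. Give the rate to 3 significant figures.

R ≈ 33.8 mm/hr; total ≈ 257 mm

Incoming column moisture flux per unit ridge length: F = V × PW = 15.9 × 20.1 = 319.59 mm·m/s.
Spread over the 17 km slope with efficiency ε = 0.50: R = ε·F/W = 0.50 × 319.59 / 17000 m = 9.400e-03 mm/s.
R = 9.400e-03 × 3600 = 33.8 mm/hr.
Over 7.6 h: total = 33.8 × 7.6 = 256.88 ≈ 257 mm.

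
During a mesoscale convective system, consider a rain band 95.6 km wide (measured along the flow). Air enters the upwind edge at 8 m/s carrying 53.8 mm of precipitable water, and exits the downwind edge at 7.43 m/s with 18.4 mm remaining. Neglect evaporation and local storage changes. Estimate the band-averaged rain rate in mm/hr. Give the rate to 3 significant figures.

Column moisture flux per unit crosswind length is F = V × PW.
Inflow: F_in = 8 × 53.8 = 430.4 mm·m/s
Outflow: F_out = 7.43 × 18.4 = 136.712 mm·m/s
Steady-state rate R = (F_in − F_out)/L = (430.4 − 136.712) / 95600 m = 3.072e-03 mm/s.
R = 3.072e-03 × 3600 = 11.1 mm/hr.

R ≈ 11.1 mm/hr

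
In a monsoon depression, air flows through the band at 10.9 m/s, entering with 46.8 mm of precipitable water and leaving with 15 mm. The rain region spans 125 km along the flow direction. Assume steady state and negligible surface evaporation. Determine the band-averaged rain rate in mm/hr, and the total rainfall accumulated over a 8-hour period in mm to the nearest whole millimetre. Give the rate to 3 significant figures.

Column moisture flux per unit crosswind length is F = V × PW.
Inflow: F_in = 10.9 × 46.8 = 510.12 mm·m/s
Outflow: F_out = 10.9 × 15 = 163.5 mm·m/s
Steady-state rate R = (F_in − F_out)/L = (510.12 − 163.5) / 125000 m = 2.773e-03 mm/s.
R = 2.773e-03 × 3600 = 9.98 mm/hr.
Over 8 h: total = 9.98 × 8 = 79.84 ≈ 80 mm.

R ≈ 9.98 mm/hr; total ≈ 80 mm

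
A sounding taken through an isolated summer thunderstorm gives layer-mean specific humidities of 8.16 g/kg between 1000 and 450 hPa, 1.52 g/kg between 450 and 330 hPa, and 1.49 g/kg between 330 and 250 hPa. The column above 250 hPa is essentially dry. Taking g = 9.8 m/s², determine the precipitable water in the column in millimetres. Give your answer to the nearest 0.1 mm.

Precipitable water is the column-integrated vapour mass per unit area: PW = (1/g) Σ q̄ Δp, with q in kg/kg and Δp in Pa (1 kg/m² of water = 1 mm).
Layer 1000–450 hPa: Δp = 550 hPa = 55000 Pa, q̄ = 0.00816 kg/kg → 0.00816 × 55000 / 9.8 = 45.80 mm
Layer 450–330 hPa: Δp = 120 hPa = 12000 Pa, q̄ = 0.00152 kg/kg → 0.00152 × 12000 / 9.8 = 1.86 mm
Layer 330–250 hPa: Δp = 80 hPa = 8000 Pa, q̄ = 0.00149 kg/kg → 0.00149 × 8000 / 9.8 = 1.22 mm
PW = 45.80 + 1.86 + 1.22 = 48.88 ≈ 48.9 mm.

PW ≈ 48.9 mm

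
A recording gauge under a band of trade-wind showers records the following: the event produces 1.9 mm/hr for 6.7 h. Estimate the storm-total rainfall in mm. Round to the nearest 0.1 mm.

Total = Σ Rᵢ Δtᵢ = 1.9 × 6.7
      = 12.73 = 12.7 mm.

total ≈ 12.7 mm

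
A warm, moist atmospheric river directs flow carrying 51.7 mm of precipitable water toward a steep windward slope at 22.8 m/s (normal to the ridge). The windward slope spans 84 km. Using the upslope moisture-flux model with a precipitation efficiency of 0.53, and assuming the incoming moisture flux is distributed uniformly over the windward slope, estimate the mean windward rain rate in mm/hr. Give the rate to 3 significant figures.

Incoming column moisture flux per unit ridge length: F = V × PW = 22.8 × 51.7 = 1178.76 mm·m/s.
Spread over the 84 km slope with efficiency ε = 0.53: R = ε·F/W = 0.53 × 1178.76 / 84000 m = 7.437e-03 mm/s.
R = 7.437e-03 × 3600 = 26.8 mm/hr.

R ≈ 26.8 mm/hr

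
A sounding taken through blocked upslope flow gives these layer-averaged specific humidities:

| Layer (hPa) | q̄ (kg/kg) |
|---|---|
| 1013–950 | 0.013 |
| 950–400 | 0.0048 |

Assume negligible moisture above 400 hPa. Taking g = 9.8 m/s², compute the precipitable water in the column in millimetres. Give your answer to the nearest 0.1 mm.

PW ≈ 35.3 mm

Precipitable water is the column-integrated vapour mass per unit area: PW = (1/g) Σ q̄ Δp, with q in kg/kg and Δp in Pa (1 kg/m² of water = 1 mm).
Layer 1013–950 hPa: Δp = 63 hPa = 6300 Pa, q̄ = 0.013 kg/kg → 0.013 × 6300 / 9.8 = 8.36 mm
Layer 950–400 hPa: Δp = 550 hPa = 55000 Pa, q̄ = 0.0048 kg/kg → 0.0048 × 55000 / 9.8 = 26.94 mm
PW = 8.36 + 26.94 = 35.30 ≈ 35.3 mm.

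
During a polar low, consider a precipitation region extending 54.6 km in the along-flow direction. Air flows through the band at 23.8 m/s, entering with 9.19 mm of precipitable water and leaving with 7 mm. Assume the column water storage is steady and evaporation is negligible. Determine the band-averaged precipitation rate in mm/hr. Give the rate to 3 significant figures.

Column moisture flux per unit crosswind length is F = V × PW.
Inflow: F_in = 23.8 × 9.19 = 218.722 mm·m/s
Outflow: F_out = 23.8 × 7 = 166.6 mm·m/s
Steady-state rate R = (F_in − F_out)/L = (218.722 − 166.6) / 54600 m = 9.546e-04 mm/s.
R = 9.546e-04 × 3600 = 3.44 mm/hr.

R ≈ 3.44 mm/hr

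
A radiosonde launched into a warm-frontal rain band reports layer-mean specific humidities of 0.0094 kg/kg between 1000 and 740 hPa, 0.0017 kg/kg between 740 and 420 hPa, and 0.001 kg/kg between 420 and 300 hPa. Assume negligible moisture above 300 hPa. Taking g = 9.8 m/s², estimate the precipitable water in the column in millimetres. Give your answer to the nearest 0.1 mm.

Precipitable water is the column-integrated vapour mass per unit area: PW = (1/g) Σ q̄ Δp, with q in kg/kg and Δp in Pa (1 kg/m² of water = 1 mm).
Layer 1000–740 hPa: Δp = 260 hPa = 26000 Pa, q̄ = 0.0094 kg/kg → 0.0094 × 26000 / 9.8 = 24.94 mm
Layer 740–420 hPa: Δp = 320 hPa = 32000 Pa, q̄ = 0.0017 kg/kg → 0.0017 × 32000 / 9.8 = 5.55 mm
Layer 420–300 hPa: Δp = 120 hPa = 12000 Pa, q̄ = 0.001 kg/kg → 0.001 × 12000 / 9.8 = 1.22 mm
PW = 24.94 + 5.55 + 1.22 = 31.71 ≈ 31.7 mm.

PW ≈ 31.7 mm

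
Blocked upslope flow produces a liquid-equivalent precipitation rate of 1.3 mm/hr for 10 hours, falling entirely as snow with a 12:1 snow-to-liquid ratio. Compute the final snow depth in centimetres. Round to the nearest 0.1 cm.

snow depth ≈ 15.6 cm

Liquid-equivalent depth = 1.3 × 10 = 13 mm.
Snow depth = 13 mm × 12 = 156 mm = 15.6 cm.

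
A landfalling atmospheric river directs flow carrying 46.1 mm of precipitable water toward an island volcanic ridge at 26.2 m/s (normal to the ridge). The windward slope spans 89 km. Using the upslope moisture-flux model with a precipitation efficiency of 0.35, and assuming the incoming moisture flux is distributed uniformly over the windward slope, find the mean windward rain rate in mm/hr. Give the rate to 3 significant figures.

Incoming column moisture flux per unit ridge length: F = V × PW = 26.2 × 46.1 = 1207.82 mm·m/s.
Spread over the 89 km slope with efficiency ε = 0.35: R = ε·F/W = 0.35 × 1207.82 / 89000 m = 4.750e-03 mm/s.
R = 4.750e-03 × 3600 = 17.1 mm/hr.

R ≈ 17.1 mm/hr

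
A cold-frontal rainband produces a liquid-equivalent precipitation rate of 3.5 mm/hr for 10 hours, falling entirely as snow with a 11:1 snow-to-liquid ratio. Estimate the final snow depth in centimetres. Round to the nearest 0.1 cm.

Liquid-equivalent depth = 3.5 × 10 = 35 mm.
Snow depth = 35 mm × 11 = 385 mm = 38.5 cm.

snow depth ≈ 38.5 cm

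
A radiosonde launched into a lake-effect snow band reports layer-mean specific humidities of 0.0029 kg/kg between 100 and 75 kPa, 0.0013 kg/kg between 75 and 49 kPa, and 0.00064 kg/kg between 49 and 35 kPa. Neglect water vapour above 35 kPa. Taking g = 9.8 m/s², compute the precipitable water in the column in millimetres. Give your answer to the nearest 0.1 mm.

PW ≈ 11.8 mm

Precipitable water is the column-integrated vapour mass per unit area: PW = (1/g) Σ q̄ Δp, with q in kg/kg and Δp in Pa (1 kg/m² of water = 1 mm).
Layer 100–75 kPa: Δp = 250 hPa = 25000 Pa, q̄ = 0.0029 kg/kg → 0.0029 × 25000 / 9.8 = 7.40 mm
Layer 75–49 kPa: Δp = 260 hPa = 26000 Pa, q̄ = 0.0013 kg/kg → 0.0013 × 26000 / 9.8 = 3.45 mm
Layer 49–35 kPa: Δp = 140 hPa = 14000 Pa, q̄ = 0.00064 kg/kg → 0.00064 × 14000 / 9.8 = 0.91 mm
PW = 7.40 + 3.45 + 0.91 = 11.76 ≈ 11.8 mm.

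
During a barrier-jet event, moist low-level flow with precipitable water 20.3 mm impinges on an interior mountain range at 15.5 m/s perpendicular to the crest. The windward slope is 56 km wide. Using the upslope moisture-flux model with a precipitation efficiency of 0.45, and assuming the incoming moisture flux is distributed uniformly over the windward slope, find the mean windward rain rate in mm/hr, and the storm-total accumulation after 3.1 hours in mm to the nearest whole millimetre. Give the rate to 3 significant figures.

R ≈ 9.10 mm/hr; total ≈ 28 mm

Incoming column moisture flux per unit ridge length: F = V × PW = 15.5 × 20.3 = 314.65 mm·m/s.
Spread over the 56 km slope with efficiency ε = 0.45: R = ε·F/W = 0.45 × 314.65 / 56000 m = 2.528e-03 mm/s.
R = 2.528e-03 × 3600 = 9.10 mm/hr.
Over 3.1 h: total = 9.10 × 3.1 = 28.21 ≈ 28 mm.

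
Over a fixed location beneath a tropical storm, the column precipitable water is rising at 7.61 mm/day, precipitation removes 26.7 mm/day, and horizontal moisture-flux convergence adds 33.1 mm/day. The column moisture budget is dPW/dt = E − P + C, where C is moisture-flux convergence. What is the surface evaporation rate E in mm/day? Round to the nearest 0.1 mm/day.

dPW/dt = +7.61 mm/day.
E = dPW/dt + P − C = (+7.61) + 26.7 − (33.1) = 1.2 mm/day.

E ≈ 1.2 mm/day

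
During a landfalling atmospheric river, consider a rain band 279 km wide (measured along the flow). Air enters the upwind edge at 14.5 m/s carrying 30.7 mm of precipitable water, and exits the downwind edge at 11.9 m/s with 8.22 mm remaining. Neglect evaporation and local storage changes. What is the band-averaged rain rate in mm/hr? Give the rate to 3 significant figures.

Column moisture flux per unit crosswind length is F = V × PW.
Inflow: F_in = 14.5 × 30.7 = 445.15 mm·m/s
Outflow: F_out = 11.9 × 8.22 = 97.818 mm·m/s
Steady-state rate R = (F_in − F_out)/L = (445.15 − 97.818) / 279000 m = 1.245e-03 mm/s.
R = 1.245e-03 × 3600 = 4.48 mm/hr.

R ≈ 4.48 mm/hr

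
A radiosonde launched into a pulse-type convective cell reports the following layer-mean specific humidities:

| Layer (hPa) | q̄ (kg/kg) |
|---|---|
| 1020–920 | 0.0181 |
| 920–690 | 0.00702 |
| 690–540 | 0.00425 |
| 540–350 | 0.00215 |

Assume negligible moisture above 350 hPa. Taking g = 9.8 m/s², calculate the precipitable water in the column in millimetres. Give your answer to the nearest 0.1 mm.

Precipitable water is the column-integrated vapour mass per unit area: PW = (1/g) Σ q̄ Δp, with q in kg/kg and Δp in Pa (1 kg/m² of water = 1 mm).
Layer 1020–920 hPa: Δp = 100 hPa = 10000 Pa, q̄ = 0.0181 kg/kg → 0.0181 × 10000 / 9.8 = 18.47 mm
Layer 920–690 hPa: Δp = 230 hPa = 23000 Pa, q̄ = 0.00702 kg/kg → 0.00702 × 23000 / 9.8 = 16.48 mm
Layer 690–540 hPa: Δp = 150 hPa = 15000 Pa, q̄ = 0.00425 kg/kg → 0.00425 × 15000 / 9.8 = 6.51 mm
Layer 540–350 hPa: Δp = 190 hPa = 19000 Pa, q̄ = 0.00215 kg/kg → 0.00215 × 19000 / 9.8 = 4.17 mm
PW = 18.47 + 16.48 + 6.51 + 4.17 = 45.63 ≈ 45.6 mm.

PW ≈ 45.6 mm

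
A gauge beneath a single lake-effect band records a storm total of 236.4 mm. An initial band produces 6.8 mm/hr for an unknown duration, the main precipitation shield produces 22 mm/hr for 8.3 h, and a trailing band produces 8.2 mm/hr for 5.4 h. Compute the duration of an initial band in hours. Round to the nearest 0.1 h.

duration ≈ 1.4 h

Known phases: 22 × 8.3 + 8.2 × 5.4 = 182.6 + 44.28 = 226.88 mm.
Remaining depth = 236.4 − 226.88 = 9.52 mm.
Duration = 9.52 / 6.8 = 1.4 h.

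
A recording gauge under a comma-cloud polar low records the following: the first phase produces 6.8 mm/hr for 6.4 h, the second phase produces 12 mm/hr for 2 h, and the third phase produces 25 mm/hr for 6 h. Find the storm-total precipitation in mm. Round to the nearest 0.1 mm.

Total = Σ Rᵢ Δtᵢ = 6.8 × 6.4 + 12 × 2 + 25 × 6
      = 43.52 + 24 + 150 = 217.5 mm.

total ≈ 217.5 mm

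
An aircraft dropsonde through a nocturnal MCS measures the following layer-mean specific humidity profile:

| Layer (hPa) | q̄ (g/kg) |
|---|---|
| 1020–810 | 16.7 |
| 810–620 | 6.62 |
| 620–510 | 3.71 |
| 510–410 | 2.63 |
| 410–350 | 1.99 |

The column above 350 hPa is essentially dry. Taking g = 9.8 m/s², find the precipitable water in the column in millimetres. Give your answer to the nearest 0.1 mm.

Precipitable water is the column-integrated vapour mass per unit area: PW = (1/g) Σ q̄ Δp, with q in kg/kg and Δp in Pa (1 kg/m² of water = 1 mm).
Layer 1020–810 hPa: Δp = 210 hPa = 21000 Pa, q̄ = 0.0167 kg/kg → 0.0167 × 21000 / 9.8 = 35.79 mm
Layer 810–620 hPa: Δp = 190 hPa = 19000 Pa, q̄ = 0.00662 kg/kg → 0.00662 × 19000 / 9.8 = 12.83 mm
Layer 620–510 hPa: Δp = 110 hPa = 11000 Pa, q̄ = 0.00371 kg/kg → 0.00371 × 11000 / 9.8 = 4.16 mm
Layer 510–410 hPa: Δp = 100 hPa = 10000 Pa, q̄ = 0.00263 kg/kg → 0.00263 × 10000 / 9.8 = 2.68 mm
Layer 410–350 hPa: Δp = 60 hPa = 6000 Pa, q̄ = 0.00199 kg/kg → 0.00199 × 6000 / 9.8 = 1.22 mm
PW = 35.79 + 12.83 + 4.16 + 2.68 + 1.22 = 56.68 ≈ 56.7 mm.

PW ≈ 56.7 mm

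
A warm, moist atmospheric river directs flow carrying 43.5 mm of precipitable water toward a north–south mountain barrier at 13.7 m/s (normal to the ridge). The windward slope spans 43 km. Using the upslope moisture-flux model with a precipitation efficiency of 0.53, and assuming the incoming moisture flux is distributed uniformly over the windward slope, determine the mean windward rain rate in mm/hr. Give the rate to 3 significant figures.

R ≈ 26.4 mm/hr

Incoming column moisture flux per unit ridge length: F = V × PW = 13.7 × 43.5 = 595.95 mm·m/s.
Spread over the 43 km slope with efficiency ε = 0.53: R = ε·F/W = 0.53 × 595.95 / 43000 m = 7.345e-03 mm/s.
R = 7.345e-03 × 3600 = 26.4 mm/hr.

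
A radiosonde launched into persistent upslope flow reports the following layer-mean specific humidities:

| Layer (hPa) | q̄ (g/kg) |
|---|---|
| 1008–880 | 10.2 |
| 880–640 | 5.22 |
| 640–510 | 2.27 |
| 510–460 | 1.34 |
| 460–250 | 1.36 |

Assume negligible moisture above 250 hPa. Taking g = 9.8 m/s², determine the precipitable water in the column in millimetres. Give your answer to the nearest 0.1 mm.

PW ≈ 32.7 mm

Precipitable water is the column-integrated vapour mass per unit area: PW = (1/g) Σ q̄ Δp, with q in kg/kg and Δp in Pa (1 kg/m² of water = 1 mm).
Layer 1008–880 hPa: Δp = 128 hPa = 12800 Pa, q̄ = 0.0102 kg/kg → 0.0102 × 12800 / 9.8 = 13.32 mm
Layer 880–640 hPa: Δp = 240 hPa = 24000 Pa, q̄ = 0.00522 kg/kg → 0.00522 × 24000 / 9.8 = 12.78 mm
Layer 640–510 hPa: Δp = 130 hPa = 13000 Pa, q̄ = 0.00227 kg/kg → 0.00227 × 13000 / 9.8 = 3.01 mm
Layer 510–460 hPa: Δp = 50 hPa = 5000 Pa, q̄ = 0.00134 kg/kg → 0.00134 × 5000 / 9.8 = 0.68 mm
Layer 460–250 hPa: Δp = 210 hPa = 21000 Pa, q̄ = 0.00136 kg/kg → 0.00136 × 21000 / 9.8 = 2.91 mm
PW = 13.32 + 12.78 + 3.01 + 0.68 + 2.91 = 32.70 ≈ 32.7 mm.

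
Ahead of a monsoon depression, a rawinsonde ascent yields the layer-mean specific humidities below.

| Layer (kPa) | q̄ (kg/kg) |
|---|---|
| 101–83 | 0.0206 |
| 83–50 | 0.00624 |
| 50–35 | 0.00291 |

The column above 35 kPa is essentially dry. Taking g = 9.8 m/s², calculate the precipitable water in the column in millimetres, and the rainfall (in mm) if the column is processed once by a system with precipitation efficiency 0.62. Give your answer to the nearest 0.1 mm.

Precipitable water is the column-integrated vapour mass per unit area: PW = (1/g) Σ q̄ Δp, with q in kg/kg and Δp in Pa (1 kg/m² of water = 1 mm).
Layer 101–83 kPa: Δp = 180 hPa = 18000 Pa, q̄ = 0.0206 kg/kg → 0.0206 × 18000 / 9.8 = 37.84 mm
Layer 83–50 kPa: Δp = 330 hPa = 33000 Pa, q̄ = 0.00624 kg/kg → 0.00624 × 33000 / 9.8 = 21.01 mm
Layer 50–35 kPa: Δp = 150 hPa = 15000 Pa, q̄ = 0.00291 kg/kg → 0.00291 × 15000 / 9.8 = 4.45 mm
PW = 37.84 + 21.01 + 4.45 = 63.30 ≈ 63.3 mm.
Rainfall = ε × PW = 0.62 × 63.3 = 39.2 mm.

PW ≈ 63.3 mm; rainfall ≈ 39.2 mm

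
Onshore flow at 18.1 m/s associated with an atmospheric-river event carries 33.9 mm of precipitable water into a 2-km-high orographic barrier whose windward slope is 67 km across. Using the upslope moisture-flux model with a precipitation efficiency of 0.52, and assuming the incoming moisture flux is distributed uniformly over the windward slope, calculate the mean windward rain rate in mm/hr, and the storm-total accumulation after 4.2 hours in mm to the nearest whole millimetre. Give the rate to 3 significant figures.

R ≈ 17.1 mm/hr; total ≈ 72 mm

Incoming column moisture flux per unit ridge length: F = V × PW = 18.1 × 33.9 = 613.59 mm·m/s.
Spread over the 67 km slope with efficiency ε = 0.52: R = ε·F/W = 0.52 × 613.59 / 67000 m = 4.762e-03 mm/s.
R = 4.762e-03 × 3600 = 17.1 mm/hr.
Over 4.2 h: total = 17.1 × 4.2 = 71.82 ≈ 72 mm.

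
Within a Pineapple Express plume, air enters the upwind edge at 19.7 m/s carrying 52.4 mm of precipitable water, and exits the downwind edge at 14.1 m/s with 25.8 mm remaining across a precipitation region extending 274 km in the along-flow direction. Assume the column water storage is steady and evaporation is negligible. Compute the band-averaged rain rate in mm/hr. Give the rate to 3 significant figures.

R ≈ 8.78 mm/hr

Column moisture flux per unit crosswind length is F = V × PW.
Inflow: F_in = 19.7 × 52.4 = 1032.28 mm·m/s
Outflow: F_out = 14.1 × 25.8 = 363.78 mm·m/s
Steady-state rate R = (F_in − F_out)/L = (1032.28 − 363.78) / 274000 m = 2.440e-03 mm/s.
R = 2.440e-03 × 3600 = 8.78 mm/hr.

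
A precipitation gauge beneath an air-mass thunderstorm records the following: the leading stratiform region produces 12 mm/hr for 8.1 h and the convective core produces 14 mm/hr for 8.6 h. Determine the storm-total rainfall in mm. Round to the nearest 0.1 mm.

Total = Σ Rᵢ Δtᵢ = 12 × 8.1 + 14 × 8.6
      = 97.2 + 120.4 = 217.6 mm.

total ≈ 217.6 mm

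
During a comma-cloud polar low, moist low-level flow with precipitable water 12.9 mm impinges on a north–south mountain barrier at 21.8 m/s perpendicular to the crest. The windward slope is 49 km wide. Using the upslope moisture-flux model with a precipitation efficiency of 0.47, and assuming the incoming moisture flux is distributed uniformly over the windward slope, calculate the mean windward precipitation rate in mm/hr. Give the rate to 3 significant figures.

Incoming column moisture flux per unit ridge length: F = V × PW = 21.8 × 12.9 = 281.22 mm·m/s.
Spread over the 49 km slope with efficiency ε = 0.47: R = ε·F/W = 0.47 × 281.22 / 49000 m = 2.697e-03 mm/s.
R = 2.697e-03 × 3600 = 9.71 mm/hr.

R ≈ 9.71 mm/hr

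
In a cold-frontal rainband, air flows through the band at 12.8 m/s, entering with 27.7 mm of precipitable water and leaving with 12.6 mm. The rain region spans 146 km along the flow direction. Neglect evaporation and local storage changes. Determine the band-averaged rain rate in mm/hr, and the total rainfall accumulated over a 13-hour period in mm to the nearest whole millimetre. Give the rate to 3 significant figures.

Column moisture flux per unit crosswind length is F = V × PW.
Inflow: F_in = 12.8 × 27.7 = 354.56 mm·m/s
Outflow: F_out = 12.8 × 12.6 = 161.28 mm·m/s
Steady-state rate R = (F_in − F_out)/L = (354.56 − 161.28) / 146000 m = 1.324e-03 mm/s.
R = 1.324e-03 × 3600 = 4.77 mm/hr.
Over 13 h: total = 4.77 × 13 = 62.01 ≈ 62 mm.

R ≈ 4.77 mm/hr; total ≈ 62 mm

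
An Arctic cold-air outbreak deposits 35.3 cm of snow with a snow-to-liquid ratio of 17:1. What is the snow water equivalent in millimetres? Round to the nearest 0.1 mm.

SWE = snow depth / ratio = 35.3 cm / 17 = 2.076 cm = 20.8 mm.

SWE ≈ 20.8 mm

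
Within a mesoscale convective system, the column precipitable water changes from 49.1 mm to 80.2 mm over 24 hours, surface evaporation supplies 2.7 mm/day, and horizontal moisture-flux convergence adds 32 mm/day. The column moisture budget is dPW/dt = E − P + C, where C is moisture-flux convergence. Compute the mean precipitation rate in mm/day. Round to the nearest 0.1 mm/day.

P ≈ 3.6 mm/day

dPW/dt = (80.2 − 49.1) mm / (24/24 day) = +31.100 mm/day.
P = E + C − dPW/dt = 2.7 + (32) − (+31.100) = 3.6 mm/day.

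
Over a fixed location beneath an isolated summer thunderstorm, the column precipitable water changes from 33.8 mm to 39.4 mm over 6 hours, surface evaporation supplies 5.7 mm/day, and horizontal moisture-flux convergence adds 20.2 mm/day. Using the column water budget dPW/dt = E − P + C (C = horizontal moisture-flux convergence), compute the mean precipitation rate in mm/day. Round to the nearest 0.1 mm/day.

P ≈ 3.5 mm/day

dPW/dt = (39.4 − 33.8) mm / (6/24 day) = +22.400 mm/day.
P = E + C − dPW/dt = 5.7 + (20.2) − (+22.400) = 3.5 mm/day.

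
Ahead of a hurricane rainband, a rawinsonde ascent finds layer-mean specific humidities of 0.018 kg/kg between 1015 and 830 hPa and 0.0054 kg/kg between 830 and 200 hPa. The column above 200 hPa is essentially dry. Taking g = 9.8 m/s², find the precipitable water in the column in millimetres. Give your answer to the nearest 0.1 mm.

Precipitable water is the column-integrated vapour mass per unit area: PW = (1/g) Σ q̄ Δp, with q in kg/kg and Δp in Pa (1 kg/m² of water = 1 mm).
Layer 1015–830 hPa: Δp = 185 hPa = 18500 Pa, q̄ = 0.018 kg/kg → 0.018 × 18500 / 9.8 = 33.98 mm
Layer 830–200 hPa: Δp = 630 hPa = 63000 Pa, q̄ = 0.0054 kg/kg → 0.0054 × 63000 / 9.8 = 34.71 mm
PW = 33.98 + 34.71 = 68.69 ≈ 68.7 mm.

PW ≈ 68.7 mm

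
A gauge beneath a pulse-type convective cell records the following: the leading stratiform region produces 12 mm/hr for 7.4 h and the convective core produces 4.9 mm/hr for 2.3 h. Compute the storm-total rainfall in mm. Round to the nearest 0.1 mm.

total ≈ 100.1 mm

Total = Σ Rᵢ Δtᵢ = 12 × 7.4 + 4.9 × 2.3
      = 88.8 + 11.27 = 100.1 mm.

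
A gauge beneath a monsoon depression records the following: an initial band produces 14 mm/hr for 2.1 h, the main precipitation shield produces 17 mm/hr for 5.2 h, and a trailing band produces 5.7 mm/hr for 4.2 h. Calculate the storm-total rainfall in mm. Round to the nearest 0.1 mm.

total ≈ 141.7 mm

Total = Σ Rᵢ Δtᵢ = 14 × 2.1 + 17 × 5.2 + 5.7 × 4.2
      = 29.4 + 88.4 + 23.94 = 141.7 mm.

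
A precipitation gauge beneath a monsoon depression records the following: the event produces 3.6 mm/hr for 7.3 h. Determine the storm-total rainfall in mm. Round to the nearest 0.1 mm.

total ≈ 26.3 mm

Total = Σ Rᵢ Δtᵢ = 3.6 × 7.3
      = 26.28 = 26.3 mm.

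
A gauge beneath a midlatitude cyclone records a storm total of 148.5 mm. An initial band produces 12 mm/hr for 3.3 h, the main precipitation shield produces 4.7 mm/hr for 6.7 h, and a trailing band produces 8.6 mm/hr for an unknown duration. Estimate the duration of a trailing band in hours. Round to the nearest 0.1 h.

Known phases: 12 × 3.3 + 4.7 × 6.7 = 39.6 + 31.49 = 71.09 mm.
Remaining depth = 148.5 − 71.09 = 77.41 mm.
Duration = 77.41 / 8.6 = 9.0 h.

duration ≈ 9.0 h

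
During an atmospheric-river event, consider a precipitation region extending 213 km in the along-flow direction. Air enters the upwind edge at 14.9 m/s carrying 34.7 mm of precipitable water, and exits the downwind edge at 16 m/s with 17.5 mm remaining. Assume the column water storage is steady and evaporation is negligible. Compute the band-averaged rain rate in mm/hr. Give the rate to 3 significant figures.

R ≈ 4.01 mm/hr

Column moisture flux per unit crosswind length is F = V × PW.
Inflow: F_in = 14.9 × 34.7 = 517.03 mm·m/s
Outflow: F_out = 16 × 17.5 = 280 mm·m/s
Steady-state rate R = (F_in − F_out)/L = (517.03 − 280) / 213000 m = 1.113e-03 mm/s.
R = 1.113e-03 × 3600 = 4.01 mm/hr.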